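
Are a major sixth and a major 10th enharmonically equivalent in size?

No

9 semitones (major sixth) vs 16 semitones (major tenth): not equal.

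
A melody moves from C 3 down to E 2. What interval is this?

Descending from C3 to E2 is the same interval as ascending E2 to C3.
E to C spans six letter names (E-F-G-A-B-C): a sixth.
At 8 semitones, E2→C3 falls one short of a major sixth: minor.

minor sixth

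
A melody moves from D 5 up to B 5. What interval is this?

D to B spans six letter names (D-E-F-G-A-B), so the interval is some kind of sixth.
D5 to B5 is 9 semitones, matching the major sixth exactly, so the quality is major.

major sixth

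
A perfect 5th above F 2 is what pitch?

C 3

Counting five letter names up from F lands on C.
A perfect fifth is 7 semitones; 7 semitones up from F2 gives C3.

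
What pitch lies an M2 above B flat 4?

C 5

Two letter names up from B: C.
A major second spans 2 semitones, so from Bb4 the target pitch is C5.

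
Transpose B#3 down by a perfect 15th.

B#1

The letter stays B (same as the start), shifted two octaves down.
Moving 24 semitones down from B#3 (the size of a perfect fifteenth) reaches B#1.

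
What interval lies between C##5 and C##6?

C to C is the same letter name, plus an octave — that makes it an octave of some quality.
C##5 to C##6 is 12 semitones, matching the perfect octave exactly, so the quality is perfect.

perfect octave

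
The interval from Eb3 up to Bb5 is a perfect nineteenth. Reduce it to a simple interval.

perfect 5th

Take out 2 octaves (14 from the number): 19 − 14 = 5.
Quality carries through unchanged, so the simple form is a perfect fifth.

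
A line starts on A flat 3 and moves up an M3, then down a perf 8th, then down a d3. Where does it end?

A sharp 2

Ab3 up a major third → C4 (4 semitones).
C4 down a perfect octave → C3 (12 semitones).
C3 down a diminished third → A#2 (2 semitones).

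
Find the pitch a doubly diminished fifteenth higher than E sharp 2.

For a fifteenth the letter name doesn't change: still E, two octaves up.
A doubly diminished fifteenth spans 22 semitones, so from E#2 the target pitch is Eb4.

E flat 4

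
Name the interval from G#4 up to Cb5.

G to C spans four letter names (G-A-B-C) — that makes it a fourth of some quality.
A perfect fourth would be 5 semitones; G#4 to Cb5 is 3, two semitones narrower, so the interval is doubly diminished.

doubly diminished fourth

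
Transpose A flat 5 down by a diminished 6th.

C sharp 5

The sixth takes the letter from A down to C.
A diminished sixth spans 7 semitones, so from Ab5 the target pitch is C#5.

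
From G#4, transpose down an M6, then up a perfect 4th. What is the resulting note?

E4

A major sixth down from G#4 is B3.
B3 up a perfect fourth → E4 (5 semitones).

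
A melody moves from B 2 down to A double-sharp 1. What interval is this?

d9

Descending from B2 to A##1 is the same interval as ascending A##1 to B2.
A to B spans two letter names (A-B), plus an octave — that makes it a ninth of some quality.
A##1 to B2 spans 12 semitones — two semitones narrower than the major ninth (14) — giving a diminished ninth.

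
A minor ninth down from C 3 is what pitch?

B 1

Counting two letter names plus an octave down from C lands on B.
A minor ninth is 13 semitones; 13 semitones down from C3 gives B1.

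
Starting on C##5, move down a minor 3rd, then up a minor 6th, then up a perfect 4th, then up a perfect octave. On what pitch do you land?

Down a minor third from C##5: A##4 (3 semitones down).
Up a minor sixth from A##4: F##5 (8 semitones up).
F##5 up a perfect fourth → B#5 (5 semitones).
Up a perfect octave from B#5: B#6 (12 semitones up).

B#6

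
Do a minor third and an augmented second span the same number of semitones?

Yes

Both span 3 semitones: a minor third and an augmented second are the same chromatic distance.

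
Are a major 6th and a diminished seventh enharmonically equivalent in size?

A major sixth = 9 semitones = a diminished seventh; enharmonically equal.

Yes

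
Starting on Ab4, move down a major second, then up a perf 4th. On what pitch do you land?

Ab4 down a major second → Gb4 (2 semitones).
A perfect fourth up from Gb4 is Cb5.

Cb5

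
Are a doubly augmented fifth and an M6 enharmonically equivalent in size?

A doubly augmented fifth = 9 semitones = a major sixth; enharmonically equal.

Yes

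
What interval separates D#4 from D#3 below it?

Descending from D#4 to D#3 is the same interval as ascending D#3 to D#4.
D to D is the same letter name, plus an octave, so the interval is some kind of octave.
Counting semitones, D#3→D#4 is 12, which is the perfect octave.

perfect 8th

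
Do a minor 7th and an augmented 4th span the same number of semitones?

10 semitones (minor seventh) vs 6 semitones (augmented fourth): not equal.

No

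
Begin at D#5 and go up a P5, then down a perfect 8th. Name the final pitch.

A#4

D#5 up a perfect fifth → A#5 (7 semitones).
Down a perfect octave from A#5: A#4 (12 semitones down).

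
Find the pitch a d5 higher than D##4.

Counting five letter names up from D lands on A.
A diminished fifth spans 6 semitones, so from D##4 the target pitch is A#4.

A#4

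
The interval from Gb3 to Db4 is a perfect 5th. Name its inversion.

perfect 4th

Inverted interval numbers add to nine, so a fifth pairs with a fourth (5 + 4 = 9).
The quality also flips — perfect stays perfect — giving a perfect fourth.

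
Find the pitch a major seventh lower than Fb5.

The seventh takes the letter from F down to G.
A major seventh spans 11 semitones, so from Fb5 the target pitch is Gbb4.

Gbb4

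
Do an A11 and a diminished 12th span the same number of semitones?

Yes

Both span 18 semitones: an augmented eleventh and a diminished twelfth are the same chromatic distance.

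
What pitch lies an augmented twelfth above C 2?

Counting five letter names plus an octave up from C lands on G.
An augmented twelfth is 20 semitones; 20 semitones up from C2 gives G#3.

G sharp 3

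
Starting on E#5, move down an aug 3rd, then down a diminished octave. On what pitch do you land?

E#5 down an augmented third → C5 (5 semitones).
Down a diminished octave from C5: C#4 (11 semitones down).

C#4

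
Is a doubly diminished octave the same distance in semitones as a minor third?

A doubly diminished octave is 10 semitones but a minor third is 3 semitones — different sizes.

No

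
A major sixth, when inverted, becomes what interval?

Inverted interval numbers add to nine, so a sixth pairs with a third (6 + 3 = 9).
Quality inverts too: major becomes minor. That makes the inversion a minor third.

minor 3rd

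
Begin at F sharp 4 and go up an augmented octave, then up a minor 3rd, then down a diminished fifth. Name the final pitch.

An augmented octave up from F#4 is F##5.
Up a minor third from F##5: A#5 (3 semitones up).
Down a diminished fifth from A#5: D##5 (6 semitones down).

D double-sharp 5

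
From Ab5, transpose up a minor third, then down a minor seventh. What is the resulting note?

A minor third up from Ab5 is Cb6.
A minor seventh down from Cb6 is Db5.

Db5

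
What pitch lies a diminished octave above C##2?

C#3

An octave keeps the letter name C, an octave up from C.
A diminished octave spans 11 semitones, so from C##2 the target pitch is C#3.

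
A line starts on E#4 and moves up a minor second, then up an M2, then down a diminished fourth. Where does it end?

D##4

E#4 up a minor second → F#4 (1 semitone).
A major second up from F#4 is G#4.
Down a diminished fourth from G#4: D##4 (4 semitones down).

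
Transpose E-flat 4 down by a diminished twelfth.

A 2

The twelfth's letter: E down five letter names plus an octave → A.
Moving 18 semitones down from Eb4 (the size of a diminished twelfth) reaches A2.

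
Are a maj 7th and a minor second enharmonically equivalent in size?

11 semitones (major seventh) vs 1 semitone (minor second): not equal.

No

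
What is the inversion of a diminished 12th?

First reduce the compound diminished twelfth to its simple form, a diminished fifth.
Inverted interval numbers add to nine, so a fifth pairs with a fourth (5 + 4 = 9).
The quality also flips — diminished becomes augmented — giving an augmented fourth.

augmented fourth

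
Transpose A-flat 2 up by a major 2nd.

B-flat 2

Counting two letter names up from A lands on B.
A major second is 2 semitones; 2 semitones up from Ab2 gives Bb2.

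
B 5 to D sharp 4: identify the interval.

Descending from B5 to D#4 is the same interval as ascending D#4 to B5.
D to B spans six letter names (D-E-F-G-A-B), plus an octave: a thirteenth.
D#4 to B5 is 20 semitones, a half step short of the major thirteenth (21), so this is minor.
(Equivalently, a compound minor sixth: a minor sixth plus an octave.)

minor thirteenth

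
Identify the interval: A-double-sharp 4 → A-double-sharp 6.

P15

A to A is the same letter name, plus 2 octaves: a fifteenth.
A##4 to A##6 is 24 semitones, matching the perfect fifteenth exactly, so the quality is perfect.
(Equivalently, a compound perfect octave: a perfect octave plus an octave.)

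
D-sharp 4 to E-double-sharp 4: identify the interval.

augmented 2nd

D to E spans two letter names (D-E), so the interval is some kind of second.
The major second is 2 semitones; here we have 3, one semitone wider: augmented.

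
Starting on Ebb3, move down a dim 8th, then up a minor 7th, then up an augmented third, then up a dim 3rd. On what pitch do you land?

Ab3

Ebb3 down a diminished octave → Eb2 (11 semitones).
Up a minor seventh from Eb2: Db3 (10 semitones up).
An augmented third up from Db3 is F#3.
F#3 up a diminished third → Ab3 (2 semitones).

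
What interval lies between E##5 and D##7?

E to D spans seven letter names (E-F-G-A-B-C-D), plus an octave — that makes it a fourteenth of some quality.
At 22 semitones, E##5→D##7 falls one short of a major fourteenth: minor.
(Equivalently, a compound minor seventh: a minor seventh plus an octave.)

minor fourteenth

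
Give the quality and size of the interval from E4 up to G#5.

E to G spans three letter names (E-F-G), plus an octave, so the interval is some kind of tenth.
The major tenth spans 16 semitones, and E4 to G#5 is exactly 16 semitones — so this is a major tenth.
(Equivalently, a compound major third: a major third plus an octave.)

major 10th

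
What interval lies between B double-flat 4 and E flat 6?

B to E spans four letter names (B-C-D-E), plus an octave: an eleventh.
Bbb4 to Eb6 spans 18 semitones — one semitone wider than the perfect eleventh (17) — giving an augmented eleventh.
(Equivalently, a compound augmented fourth: an augmented fourth plus an octave.)

A11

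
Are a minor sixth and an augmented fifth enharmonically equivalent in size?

Yes

Both span 8 semitones: a minor sixth and an augmented fifth are the same chromatic distance.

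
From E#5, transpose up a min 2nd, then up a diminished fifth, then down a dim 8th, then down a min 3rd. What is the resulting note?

E#5 up a minor second → F#5 (1 semitone).
F#5 up a diminished fifth → C6 (6 semitones).
Down a diminished octave from C6: C#5 (11 semitones down).
Down a minor third from C#5: A#4 (3 semitones down).

A#4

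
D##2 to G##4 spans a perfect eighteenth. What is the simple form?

Take out 2 octaves (14 from the number): 18 − 14 = 4.
Quality carries through unchanged, so the simple form is a perfect fourth.

perfect fourth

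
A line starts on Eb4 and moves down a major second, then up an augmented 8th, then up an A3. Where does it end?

A major second down from Eb4 is Db4.
Db4 up an augmented octave → D5 (13 semitones).
D5 up an augmented third → F##5 (5 semitones).

F##5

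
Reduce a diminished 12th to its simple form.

Take out an octave (7 from the number): 12 − 7 = 5.
Quality carries through unchanged, so the simple form is a diminished fifth.

diminished 5th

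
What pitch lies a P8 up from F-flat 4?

F-flat 5

For an octave the letter name doesn't change: still F, an octave up.
A perfect octave spans 12 semitones, so from Fb4 the target pitch is Fb5.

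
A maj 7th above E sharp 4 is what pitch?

The seventh takes the letter from E up to D.
A major seventh spans 11 semitones, so from E#4 the target pitch is D##5.

D double-sharp 5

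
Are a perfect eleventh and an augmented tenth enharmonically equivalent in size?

A perfect eleventh spans 17 semitones, and an augmented tenth also spans 17 semitones — they're enharmonic.

Yes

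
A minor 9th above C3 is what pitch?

Db4

Counting two letter names plus an octave up from C lands on D.
A minor ninth spans 13 semitones, so from C3 the target pitch is Db4.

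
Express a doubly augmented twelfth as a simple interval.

Take out an octave (7 from the number): 12 − 7 = 5.
Quality carries through unchanged, so the simple form is a doubly augmented fifth.

doubly augmented fifth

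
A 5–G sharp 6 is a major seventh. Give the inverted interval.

Inverted interval numbers add to nine, so a seventh pairs with a second (7 + 2 = 9).
Quality inverts too: major becomes minor. That makes the inversion a minor second.

minor 2nd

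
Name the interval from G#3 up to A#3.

G to A spans two letter names (G-A), so the interval is some kind of second.
Counting semitones, G#3→A#3 is 2, which is the major second.

M2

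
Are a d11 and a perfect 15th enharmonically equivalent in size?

16 semitones (diminished eleventh) vs 24 semitones (perfect fifteenth): not equal.

No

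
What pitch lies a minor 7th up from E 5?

D 6

The seventh takes the letter from E up to D.
Moving 10 semitones up from E5 (the size of a minor seventh) reaches D6.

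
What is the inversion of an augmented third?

diminished sixth

The rule of nine gives the new number: 9 − 3 = 6, so a third becomes a sixth.
The quality also flips — augmented becomes diminished — giving a diminished sixth.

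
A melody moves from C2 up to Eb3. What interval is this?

minor tenth

C to E spans three letter names (C-D-E), plus an octave, so the interval is some kind of tenth.
C2 to Eb3 is 15 semitones, a half step short of the major tenth (16), so this is minor.
(Equivalently, a compound minor third: a minor third plus an octave.)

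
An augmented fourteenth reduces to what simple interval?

augmented 7th

Take out an octave (7 from the number): 14 − 7 = 7.
That makes an augmented fourteenth a compound augmented seventh — an octave plus an augmented seventh.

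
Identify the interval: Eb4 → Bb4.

E to B spans five letter names (E-F-G-A-B) — that makes it a fifth of some quality.
The perfect fifth spans 7 semitones, and Eb4 to Bb4 is exactly 7 semitones — so this is a perfect fifth.

perfect 5th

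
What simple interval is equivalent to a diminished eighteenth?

d4

Take out 2 octaves (14 from the number): 18 − 14 = 4.
So a diminished eighteenth is 2 octaves plus a diminished fourth. The quality is unchanged.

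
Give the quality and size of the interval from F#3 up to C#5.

F to C spans five letter names (F-G-A-B-C), plus an octave, so the interval is some kind of twelfth.
Counting semitones, F#3→C#5 is 19, which is the perfect twelfth.
(Equivalently, a compound perfect fifth: a perfect fifth plus an octave.)

P12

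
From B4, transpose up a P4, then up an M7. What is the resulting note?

D#6

B4 up a perfect fourth → E5 (5 semitones).
E5 up a major seventh → D#6 (11 semitones).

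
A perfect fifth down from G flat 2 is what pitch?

The fifth takes the letter from G down to C.
A perfect fifth spans 7 semitones, so from Gb2 the target pitch is Cb2.

C flat 2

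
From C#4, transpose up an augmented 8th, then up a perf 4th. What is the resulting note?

F##5

C#4 up an augmented octave → C##5 (13 semitones).
C##5 up a perfect fourth → F##5 (5 semitones).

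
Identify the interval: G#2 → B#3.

G to B spans three letter names (G-A-B), plus an octave — that makes it a tenth of some quality.
G#2 to B#3 is 16 semitones, matching the major tenth exactly, so the quality is major.
(Equivalently, a compound major third: a major third plus an octave.)

M10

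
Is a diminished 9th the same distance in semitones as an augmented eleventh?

A diminished ninth spans 12 semitones; an augmented eleventh spans 18 semitones. They differ by 6.

No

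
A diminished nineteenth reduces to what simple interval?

Each octave removed subtracts seven from the number: 19 − 14 = 5.
That makes a diminished nineteenth a compound diminished fifth — 2 octaves plus a diminished fifth.

diminished fifth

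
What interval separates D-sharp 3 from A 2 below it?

augmented 4th

Descending from D#3 to A2 is the same interval as ascending A2 to D#3.
A to D spans four letter names (A-B-C-D), so the interval is some kind of fourth.
The perfect fourth is 5 semitones; here we have 6, one semitone wider: augmented.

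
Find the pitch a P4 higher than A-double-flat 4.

D-double-flat 5

Four letter names up from A: D.
A perfect fourth spans 5 semitones, so from Abb4 the target pitch is Dbb5.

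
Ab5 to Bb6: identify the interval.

M9

A to B spans two letter names (A-B), plus an octave, so the interval is some kind of ninth.
The major ninth spans 14 semitones, and Ab5 to Bb6 is exactly 14 semitones — so this is a major ninth.
(Equivalently, a compound major second: a major second plus an octave.)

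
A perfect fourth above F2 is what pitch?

Bb2

Four letter names up from F: B.
Moving 5 semitones up from F2 (the size of a perfect fourth) reaches Bb2.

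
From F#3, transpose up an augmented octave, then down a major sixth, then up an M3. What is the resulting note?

F#3 up an augmented octave → F##4 (13 semitones).
F##4 down a major sixth → A#3 (9 semitones).
A#3 up a major third → C##4 (4 semitones).

C##4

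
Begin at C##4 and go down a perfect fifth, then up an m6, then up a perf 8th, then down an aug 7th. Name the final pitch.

Eb4

A perfect fifth down from C##4 is F##3.
Up a minor sixth from F##3: D#4 (8 semitones up).
Up a perfect octave from D#4: D#5 (12 semitones up).
Down an augmented seventh from D#5: Eb4 (12 semitones down).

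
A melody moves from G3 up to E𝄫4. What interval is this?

G to E spans six letter names (G-A-B-C-D-E), so the interval is some kind of sixth.
The major sixth is 9 semitones; here we have 7, two semitones narrower: diminished.

diminished sixth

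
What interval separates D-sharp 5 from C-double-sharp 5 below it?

Descending from D#5 to C##5 is the same interval as ascending C##5 to D#5.
C to D spans two letter names (C-D): a second.
A major second would be 2 semitones, but C##5 to D#5 is 1 — one semitone narrower, making it a minor second.

minor second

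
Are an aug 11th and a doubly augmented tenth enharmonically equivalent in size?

Yes

Both span 18 semitones: an augmented eleventh and a doubly augmented tenth are the same chromatic distance.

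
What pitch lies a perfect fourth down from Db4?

Ab3

The fourth takes the letter from D down to A.
A perfect fourth is 5 semitones; 5 semitones down from Db4 gives Ab3.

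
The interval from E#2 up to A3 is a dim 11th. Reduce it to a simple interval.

Each octave removed subtracts seven from the number: 11 − 7 = 4.
Quality carries through unchanged, so the simple form is a diminished fourth.

d4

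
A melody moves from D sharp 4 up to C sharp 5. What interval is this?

D to C spans seven letter names (D-E-F-G-A-B-C): a seventh.
A major seventh would be 11 semitones, but D#4 to C#5 is 10 — one semitone narrower, making it a minor seventh.

m7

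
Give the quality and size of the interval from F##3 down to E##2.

minor 9th

Descending from F##3 to E##2 is the same interval as ascending E##2 to F##3.
E to F spans two letter names (E-F), plus an octave, so the interval is some kind of ninth.
At 13 semitones, E##2→F##3 falls one short of a major ninth: minor.
(Equivalently, a compound minor second: a minor second plus an octave.)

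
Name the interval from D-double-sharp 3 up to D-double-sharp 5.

P15

D to D is the same letter name, plus 2 octaves — that makes it a fifteenth of some quality.
D##3 to D##5 is 24 semitones, matching the perfect fifteenth exactly, so the quality is perfect.
(Equivalently, a compound perfect octave: a perfect octave plus an octave.)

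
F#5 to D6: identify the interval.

F to D spans six letter names (F-G-A-B-C-D) — that makes it a sixth of some quality.
F#5 to D6 is 8 semitones, a half step short of the major sixth (9), so this is minor.

minor sixth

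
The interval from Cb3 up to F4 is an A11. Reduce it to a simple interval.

A4

Each octave removed subtracts seven from the number: 11 − 7 = 4.
That makes an augmented eleventh a compound augmented fourth — an octave plus an augmented fourth.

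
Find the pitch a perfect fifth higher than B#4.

The fifth takes the letter from B up to F.
A perfect fifth spans 7 semitones, so from B#4 the target pitch is F##5.

F##5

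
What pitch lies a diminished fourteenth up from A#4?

G6

Counting seven letter names plus an octave up from A lands on G.
A diminished fourteenth spans 21 semitones, so from A#4 the target pitch is G6.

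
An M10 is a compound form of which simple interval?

major 3rd

Each octave removed subtracts seven from the number: 10 − 7 = 3.
Quality carries through unchanged, so the simple form is a major third.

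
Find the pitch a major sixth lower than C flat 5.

Six letter names down from C: E.
Moving 9 semitones down from Cb5 (the size of a major sixth) reaches Ebb4.

E double-flat 4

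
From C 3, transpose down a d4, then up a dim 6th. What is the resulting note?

Down a diminished fourth from C3: G#2 (4 semitones down).
Up a diminished sixth from G#2: Eb3 (7 semitones up).

E flat 3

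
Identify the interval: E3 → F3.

E to F spans two letter names (E-F) — that makes it a second of some quality.
E3 to F3 is 1 semitone, a half step short of the major second (2), so this is minor.

minor second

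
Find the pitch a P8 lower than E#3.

An octave keeps the letter name E, an octave down from E.
A perfect octave is 12 semitones; 12 semitones down from E#3 gives E#2.

E#2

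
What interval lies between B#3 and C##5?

major ninth

B to C spans two letter names (B-C), plus an octave, so the interval is some kind of ninth.
B#3 to C##5 is 14 semitones, matching the major ninth exactly, so the quality is major.
(Equivalently, a compound major second: a major second plus an octave.)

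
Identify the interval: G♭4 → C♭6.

G to C spans four letter names (G-A-B-C), plus an octave — that makes it an eleventh of some quality.
Counting semitones, Gb4→Cb6 is 17, which is the perfect eleventh.
(Equivalently, a compound perfect fourth: a perfect fourth plus an octave.)

perfect eleventh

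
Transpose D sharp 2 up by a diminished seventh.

C 3

Counting seven letter names up from D lands on C.
A diminished seventh spans 9 semitones, so from D#2 the target pitch is C3.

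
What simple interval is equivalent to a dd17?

Each octave removed subtracts seven from the number: 17 − 14 = 3.
Quality carries through unchanged, so the simple form is a doubly diminished third.

doubly diminished third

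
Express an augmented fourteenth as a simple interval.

augmented 7th

Subtracting seven from the interval number removes an octave: 14 − 7 = 7.
That makes an augmented fourteenth a compound augmented seventh — an octave plus an augmented seventh.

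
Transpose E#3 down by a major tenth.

C#2

Counting three letter names plus an octave down from E lands on C.
Moving 16 semitones down from E#3 (the size of a major tenth) reaches C#2.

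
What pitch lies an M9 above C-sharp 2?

D-sharp 3

Counting two letter names plus an octave up from C lands on D.
Moving 14 semitones up from C#2 (the size of a major ninth) reaches D#3.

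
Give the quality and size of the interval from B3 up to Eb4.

diminished fourth

B to E spans four letter names (B-C-D-E): a fourth.
A perfect fourth would be 5 semitones; B3 to Eb4 is 4, one semitone narrower, so the interval is diminished.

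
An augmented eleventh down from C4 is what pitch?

The eleventh's letter: C down four letter names plus an octave → G.
An augmented eleventh spans 18 semitones, so from C4 the target pitch is Gb2.

Gb2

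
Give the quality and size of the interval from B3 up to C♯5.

B to C spans two letter names (B-C), plus an octave: a ninth.
The major ninth spans 14 semitones, and B3 to C#5 is exactly 14 semitones — so this is a major ninth.
(Equivalently, a compound major second: a major second plus an octave.)

major 9th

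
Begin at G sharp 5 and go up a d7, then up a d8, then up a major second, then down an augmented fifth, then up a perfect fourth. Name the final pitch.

Up a diminished seventh from G#5: F6 (9 semitones up).
Up a diminished octave from F6: Fb7 (11 semitones up).
Fb7 up a major second → Gb7 (2 semitones).
Down an augmented fifth from Gb7: Cbb7 (8 semitones down).
Up a perfect fourth from Cbb7: Fbb7 (5 semitones up).

F double-flat 7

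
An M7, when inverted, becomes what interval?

m2

The rule of nine gives the new number: 9 − 7 = 2, so a seventh becomes a second.
And major becomes minor under inversion, so we get a minor second.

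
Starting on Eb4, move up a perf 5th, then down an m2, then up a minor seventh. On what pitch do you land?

Eb4 up a perfect fifth → Bb4 (7 semitones).
Bb4 down a minor second → A4 (1 semitone).
A minor seventh up from A4 is G5.

G5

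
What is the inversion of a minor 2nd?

major seventh

The rule of nine gives the new number: 9 − 2 = 7, so a second becomes a seventh.
The quality also flips — minor becomes major — giving a major seventh.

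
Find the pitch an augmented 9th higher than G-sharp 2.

A-double-sharp 3

Two letters up from G (plus an octave) reaches A.
Moving 15 semitones up from G#2 (the size of an augmented ninth) reaches A##3.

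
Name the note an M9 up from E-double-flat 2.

Two letters up from E (plus an octave) reaches F.
A major ninth spans 14 semitones, so from Ebb2 the target pitch is Fb3.

F-flat 3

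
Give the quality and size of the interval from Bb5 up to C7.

major 9th

B to C spans two letter names (B-C), plus an octave — that makes it a ninth of some quality.
Counting semitones, Bb5→C7 is 14, which is the major ninth.
(Equivalently, a compound major second: a major second plus an octave.)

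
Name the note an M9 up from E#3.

F##4

Two letters up from E (plus an octave) reaches F.
A major ninth spans 14 semitones, so from E#3 the target pitch is F##4.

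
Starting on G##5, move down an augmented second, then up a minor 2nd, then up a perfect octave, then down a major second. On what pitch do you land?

F6

Down an augmented second from G##5: F#5 (3 semitones down).
Up a minor second from F#5: G5 (1 semitone up).
G5 up a perfect octave → G6 (12 semitones).
G6 down a major second → F6 (2 semitones).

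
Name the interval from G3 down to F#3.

Descending from G3 to F#3 is the same interval as ascending F#3 to G3.
F to G spans two letter names (F-G) — that makes it a second of some quality.
F#3 to G3 is 1 semitone, a half step short of the major second (2), so this is minor.

minor second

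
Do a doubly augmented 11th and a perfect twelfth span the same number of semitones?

A doubly augmented eleventh = 19 semitones = a perfect twelfth; enharmonically equal.

Yes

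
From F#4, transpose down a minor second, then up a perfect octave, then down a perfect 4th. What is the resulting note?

F#4 down a minor second → E#4 (1 semitone).
E#4 up a perfect octave → E#5 (12 semitones).
E#5 down a perfect fourth → B#4 (5 semitones).

B#4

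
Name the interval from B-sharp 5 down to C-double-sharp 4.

Descending from B#5 to C##4 is the same interval as ascending C##4 to B#5.
C to B spans seven letter names (C-D-E-F-G-A-B), plus an octave: a fourteenth.
At 22 semitones, C##4→B#5 falls one short of a major fourteenth: minor.
(Equivalently, a compound minor seventh: a minor seventh plus an octave.)

m14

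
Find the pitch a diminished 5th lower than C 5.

The fifth takes the letter from C down to F.
A diminished fifth is 6 semitones; 6 semitones down from C5 gives F#4.

F sharp 4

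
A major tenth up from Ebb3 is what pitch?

Gb4

Three letters up from E (plus an octave) reaches G.
A major tenth is 16 semitones; 16 semitones up from Ebb3 gives Gb4.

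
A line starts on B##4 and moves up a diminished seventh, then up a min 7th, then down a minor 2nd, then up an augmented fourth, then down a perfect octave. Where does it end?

B##5

A diminished seventh up from B##4 is A#5.
A minor seventh up from A#5 is G#6.
G#6 down a minor second → F##6 (1 semitone).
Up an augmented fourth from F##6: B##6 (6 semitones up).
B##6 down a perfect octave → B##5 (12 semitones).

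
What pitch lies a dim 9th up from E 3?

F flat 4

The ninth's letter: E up two letter names plus an octave → F.
Moving 12 semitones up from E3 (the size of a diminished ninth) reaches Fb4.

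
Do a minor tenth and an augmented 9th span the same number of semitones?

Yes

A minor tenth = 15 semitones = an augmented ninth; enharmonically equal.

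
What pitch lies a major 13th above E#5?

C##7

Counting six letter names plus an octave up from E lands on C.
A major thirteenth is 21 semitones; 21 semitones up from E#5 gives C##7.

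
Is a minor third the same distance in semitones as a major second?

No

A minor third is 3 semitones but a major second is 2 semitones — different sizes.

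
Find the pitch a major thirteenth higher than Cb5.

The thirteenth's letter: C up six letter names plus an octave → A.
A major thirteenth spans 21 semitones, so from Cb5 the target pitch is Ab6.

Ab6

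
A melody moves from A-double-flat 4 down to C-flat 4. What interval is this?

Descending from Abb4 to Cb4 is the same interval as ascending Cb4 to Abb4.
C to A spans six letter names (C-D-E-F-G-A): a sixth.
A major sixth would be 9 semitones, but Cb4 to Abb4 is 8 — one semitone narrower, making it a minor sixth.

m6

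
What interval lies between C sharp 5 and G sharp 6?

C to G spans five letter names (C-D-E-F-G), plus an octave, so the interval is some kind of twelfth.
C#5 to G#6 is 19 semitones, matching the perfect twelfth exactly, so the quality is perfect.
(Equivalently, a compound perfect fifth: a perfect fifth plus an octave.)

perfect twelfth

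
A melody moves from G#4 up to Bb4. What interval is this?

G to B spans three letter names (G-A-B): a third.
G#4 to Bb4 spans 2 semitones — two semitones narrower than the major third (4) — giving a diminished third.

diminished 3rd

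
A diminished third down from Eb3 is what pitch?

C#3

Three letter names down from E: C.
A diminished third spans 2 semitones, so from Eb3 the target pitch is C#3.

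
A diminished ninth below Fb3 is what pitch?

Counting two letter names plus an octave down from F lands on E.
A diminished ninth is 12 semitones; 12 semitones down from Fb3 gives E2.

E2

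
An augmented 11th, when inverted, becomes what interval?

d5

First reduce the compound augmented eleventh to its simple form, an augmented fourth.
Inverted interval numbers add to nine, so a fourth pairs with a fifth (4 + 5 = 9).
The quality also flips — augmented becomes diminished — giving a diminished fifth.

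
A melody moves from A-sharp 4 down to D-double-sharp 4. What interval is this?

diminished fifth

Descending from A#4 to D##4 is the same interval as ascending D##4 to A#4.
D to A spans five letter names (D-E-F-G-A): a fifth.
The perfect fifth is 7 semitones; here we have 6, one semitone narrower: diminished.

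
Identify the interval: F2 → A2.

M3

F to A spans three letter names (F-G-A), so the interval is some kind of third.
F2 to A2 is 4 semitones, matching the major third exactly, so the quality is major.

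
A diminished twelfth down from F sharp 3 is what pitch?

B sharp 1

Five letters down from F (plus an octave) reaches B.
A diminished twelfth spans 18 semitones, so from F#3 the target pitch is B#1.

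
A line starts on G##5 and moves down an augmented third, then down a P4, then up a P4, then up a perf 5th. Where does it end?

G##5 down an augmented third → E5 (5 semitones).
E5 down a perfect fourth → B4 (5 semitones).
B4 up a perfect fourth → E5 (5 semitones).
Up a perfect fifth from E5: B5 (7 semitones up).

B5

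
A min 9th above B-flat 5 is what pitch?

C-flat 7

The ninth's letter: B up two letter names plus an octave → C.
Moving 13 semitones up from Bb5 (the size of a minor ninth) reaches Cb7.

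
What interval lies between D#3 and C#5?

minor fourteenth

D to C spans seven letter names (D-E-F-G-A-B-C), plus an octave: a fourteenth.
D#3 to C#5 is 22 semitones, a half step short of the major fourteenth (23), so this is minor.
(Equivalently, a compound minor seventh: a minor seventh plus an octave.)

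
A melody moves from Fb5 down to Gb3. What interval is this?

Descending from Fb5 to Gb3 is the same interval as ascending Gb3 to Fb5.
G to F spans seven letter names (G-A-B-C-D-E-F), plus an octave — that makes it a fourteenth of some quality.
A major fourteenth would be 23 semitones, but Gb3 to Fb5 is 22 — one semitone narrower, making it a minor fourteenth.
(Equivalently, a compound minor seventh: a minor seventh plus an octave.)

m14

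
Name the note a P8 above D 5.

D 6

An octave keeps the letter name D, an octave up from D.
A perfect octave spans 12 semitones, so from D5 the target pitch is D6.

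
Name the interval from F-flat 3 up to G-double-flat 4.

minor 9th

F to G spans two letter names (F-G), plus an octave — that makes it a ninth of some quality.
Fb3 to Gbb4 is 13 semitones, a half step short of the major ninth (14), so this is minor.
(Equivalently, a compound minor second: a minor second plus an octave.)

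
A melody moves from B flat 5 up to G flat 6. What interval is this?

m6

B to G spans six letter names (B-C-D-E-F-G), so the interval is some kind of sixth.
A major sixth would be 9 semitones, but Bb5 to Gb6 is 8 — one semitone narrower, making it a minor sixth.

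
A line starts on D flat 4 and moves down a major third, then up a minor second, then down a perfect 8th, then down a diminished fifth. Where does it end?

A major third down from Db4 is Bbb3.
A minor second up from Bbb3 is Cbb4.
Cbb4 down a perfect octave → Cbb3 (12 semitones).
A diminished fifth down from Cbb3 is Fb2.

F flat 2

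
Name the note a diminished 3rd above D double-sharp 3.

Three letter names up from D: F.
A diminished third spans 2 semitones, so from D##3 the target pitch is F#3.

F sharp 3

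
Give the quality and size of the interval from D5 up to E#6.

D to E spans two letter names (D-E), plus an octave: a ninth.
A major ninth would be 14 semitones; D5 to E#6 is 15, one semitone wider, so the interval is augmented.
(Equivalently, a compound augmented second: an augmented second plus an octave.)

augmented ninth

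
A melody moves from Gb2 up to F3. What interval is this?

G to F spans seven letter names (G-A-B-C-D-E-F): a seventh.
Counting semitones, Gb2→F3 is 11, which is the major seventh.

M7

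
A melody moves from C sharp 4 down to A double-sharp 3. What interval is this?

Descending from C#4 to A##3 is the same interval as ascending A##3 to C#4.
A to C spans three letter names (A-B-C): a third.
The major third is 4 semitones; here we have 2, two semitones narrower: diminished.

diminished 3rd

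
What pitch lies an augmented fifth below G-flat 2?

Counting five letter names down from G lands on C.
An augmented fifth is 8 semitones; 8 semitones down from Gb2 gives Cbb2.

C-double-flat 2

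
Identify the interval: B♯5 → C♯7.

minor 9th

B to C spans two letter names (B-C), plus an octave — that makes it a ninth of some quality.
A major ninth would be 14 semitones, but B#5 to C#7 is 13 — one semitone narrower, making it a minor ninth.
(Equivalently, a compound minor second: a minor second plus an octave.)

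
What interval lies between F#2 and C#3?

perfect fifth

F to C spans five letter names (F-G-A-B-C): a fifth.
The perfect fifth spans 7 semitones, and F#2 to C#3 is exactly 7 semitones — so this is a perfect fifth.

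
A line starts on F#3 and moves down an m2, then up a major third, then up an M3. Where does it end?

B##3

F#3 down a minor second → E#3 (1 semitone).
Up a major third from E#3: G##3 (4 semitones up).
A major third up from G##3 is B##3.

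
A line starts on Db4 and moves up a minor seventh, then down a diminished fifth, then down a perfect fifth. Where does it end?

A minor seventh up from Db4 is Cb5.
Cb5 down a diminished fifth → F4 (6 semitones).
A perfect fifth down from F4 is Bb3.

Bb3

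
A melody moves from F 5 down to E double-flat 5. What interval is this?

augmented second

Descending from F5 to Ebb5 is the same interval as ascending Ebb5 to F5.
E to F spans two letter names (E-F) — that makes it a second of some quality.
A major second would be 2 semitones; Ebb5 to F5 is 3, one semitone wider, so the interval is augmented.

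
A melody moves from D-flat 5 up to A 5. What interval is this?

augmented fifth

D to A spans five letter names (D-E-F-G-A) — that makes it a fifth of some quality.
Db5 to A5 spans 8 semitones — one semitone wider than the perfect fifth (7) — giving an augmented fifth.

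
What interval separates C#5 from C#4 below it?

perfect octave

Descending from C#5 to C#4 is the same interval as ascending C#4 to C#5.
C to C is the same letter name, plus an octave: an octave.
The perfect octave spans 12 semitones, and C#4 to C#5 is exactly 12 semitones — so this is a perfect octave.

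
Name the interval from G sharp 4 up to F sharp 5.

minor seventh

G to F spans seven letter names (G-A-B-C-D-E-F) — that makes it a seventh of some quality.
At 10 semitones, G#4→F#5 falls one short of a major seventh: minor.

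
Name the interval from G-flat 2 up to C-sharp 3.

doubly augmented fourth

G to C spans four letter names (G-A-B-C), so the interval is some kind of fourth.
A perfect fourth would be 5 semitones; Gb2 to C#3 is 7, two semitones wider, so the interval is doubly augmented.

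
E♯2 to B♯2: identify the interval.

perfect 5th

E to B spans five letter names (E-F-G-A-B) — that makes it a fifth of some quality.
Counting semitones, E#2→B#2 is 7, which is the perfect fifth.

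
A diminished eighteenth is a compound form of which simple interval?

diminished 4th

Each octave removed subtracts seven from the number: 18 − 14 = 4.
Quality carries through unchanged, so the simple form is a diminished fourth.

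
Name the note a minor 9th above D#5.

Two letters up from D (plus an octave) reaches E.
A minor ninth is 13 semitones; 13 semitones up from D#5 gives E6.

E6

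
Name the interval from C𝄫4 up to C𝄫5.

C to C is the same letter name, plus an octave: an octave.
Cbb4 to Cbb5 is 12 semitones, matching the perfect octave exactly, so the quality is perfect.

P8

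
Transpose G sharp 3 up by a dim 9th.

A flat 4

Two letters up from G (plus an octave) reaches A.
Moving 12 semitones up from G#3 (the size of a diminished ninth) reaches Ab4.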